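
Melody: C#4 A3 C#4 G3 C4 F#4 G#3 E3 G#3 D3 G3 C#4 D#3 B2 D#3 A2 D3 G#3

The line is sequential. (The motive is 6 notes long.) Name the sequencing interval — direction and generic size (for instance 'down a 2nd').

down a 4th

The 6-note cells begin on C#4, G#3, D#3 — each down a 4th from the last.
C#4 to G#3 is down a 4th.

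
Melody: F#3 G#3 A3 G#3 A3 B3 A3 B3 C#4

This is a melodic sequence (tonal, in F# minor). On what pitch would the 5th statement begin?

With a 3-note motive the entries are F#3, G#3, A3, each up a 2nd from the previous.
Extending the heads up a 2nd: B3 → C#4.

C#4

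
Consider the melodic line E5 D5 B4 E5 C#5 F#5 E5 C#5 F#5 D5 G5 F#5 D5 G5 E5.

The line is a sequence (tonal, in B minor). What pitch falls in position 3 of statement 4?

E5

Grouping in 5s, the 3rd note of each cell is B4, C#5, D5.
From D5, up a 2nd gives E5.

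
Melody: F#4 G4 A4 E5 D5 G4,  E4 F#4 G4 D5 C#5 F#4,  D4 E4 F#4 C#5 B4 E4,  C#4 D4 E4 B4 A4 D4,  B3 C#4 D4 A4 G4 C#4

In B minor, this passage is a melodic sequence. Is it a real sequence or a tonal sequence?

Every note is diatonic to B minor.
Cell 1 has +1 semitones from note 1 to 2, but cell 2 has +2 — the interval quality changes while the contour stays the same, which is the hallmark of a tonal sequence.

tonal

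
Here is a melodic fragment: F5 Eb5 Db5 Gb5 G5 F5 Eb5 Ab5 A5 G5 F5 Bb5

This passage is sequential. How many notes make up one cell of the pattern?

4

There are 12 notes; a 4-note unit gives 3 cells:
F5 Eb5 Db5 Gb5 | G5 F5 Eb5 Ab5 | A5 G5 F5 Bb5
That's a consistent up a 2nd shift per cell, and no other grouping gives one.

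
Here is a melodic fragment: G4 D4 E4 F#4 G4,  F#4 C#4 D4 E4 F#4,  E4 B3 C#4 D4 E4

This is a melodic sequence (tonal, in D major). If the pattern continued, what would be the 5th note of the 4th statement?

Grouping in 5s, the 5th note of each cell is G4, F#4, E4.
One more down a 2nd gives D4.

D4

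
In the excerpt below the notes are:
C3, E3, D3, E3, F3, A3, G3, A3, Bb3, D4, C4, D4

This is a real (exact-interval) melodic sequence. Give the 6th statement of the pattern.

The 4-note cells begin on C3, F3, Bb3 — each up a 4th from the last.
Continuing the starts: Eb4 → Ab4 → Db5.
So cell 6 is Db5 F5 Eb5 F5.

Db5 F5 Eb5 F5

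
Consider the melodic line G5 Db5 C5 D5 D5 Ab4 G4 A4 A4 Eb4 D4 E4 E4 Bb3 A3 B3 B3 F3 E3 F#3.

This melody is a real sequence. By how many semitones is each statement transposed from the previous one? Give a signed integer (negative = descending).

Taking 4-note groups, the heads are G5, D5, A4, E4, B3: the pattern moves down a 4th.
G5→D5 is 74 − 79 = -5 semitones.

-5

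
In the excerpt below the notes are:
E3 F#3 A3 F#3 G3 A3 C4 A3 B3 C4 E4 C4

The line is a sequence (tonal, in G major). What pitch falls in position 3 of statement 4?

The unit is 4 notes. Position-3 pitches of the 3 shown cells: A3, C4, E4.
From E4, up a 3rd gives G4.

G4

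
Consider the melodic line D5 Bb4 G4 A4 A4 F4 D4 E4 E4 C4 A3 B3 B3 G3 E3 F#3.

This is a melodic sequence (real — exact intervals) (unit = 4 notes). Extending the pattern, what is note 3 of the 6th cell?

F#2

With 4-note cells, note 3 of each statement runs G4, D4, A3, E3.
Carrying that down a 4th forward: B2 → F#2.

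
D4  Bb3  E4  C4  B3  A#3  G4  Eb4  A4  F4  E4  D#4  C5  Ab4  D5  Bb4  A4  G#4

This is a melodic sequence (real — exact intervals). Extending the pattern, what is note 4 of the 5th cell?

Grouping in 6s, the 4th note of each cell is C4, F4, Bb4.
Extending up a 4th: Eb5 → Ab5.

Ab5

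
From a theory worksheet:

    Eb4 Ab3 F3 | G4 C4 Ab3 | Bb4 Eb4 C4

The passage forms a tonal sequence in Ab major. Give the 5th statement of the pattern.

Taking 3-note groups, the heads are Eb4, G4, Bb4: the pattern moves up a 3rd.
Carrying on: Db5 → F5.
So cell 5 is F5 Bb4 G4.

F5 Bb4 G4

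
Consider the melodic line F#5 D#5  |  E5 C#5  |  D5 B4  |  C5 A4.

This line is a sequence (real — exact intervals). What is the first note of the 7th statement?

Unit = 2 notes; the statements start on F#5, E5, D5, C5, moving down a 2nd each time.
Extending the heads down a 2nd: Bb4 → Ab4 → Gb4.

Gb4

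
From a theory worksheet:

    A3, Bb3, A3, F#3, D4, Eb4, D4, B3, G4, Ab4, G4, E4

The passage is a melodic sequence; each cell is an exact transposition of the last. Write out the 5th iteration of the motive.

F5 Gb5 F5 D5

The 4-note cells begin on A3, D4, G4 — each up a 4th from the last.
Carrying on: C5 → F5.
Statement 5 starts on F5 and keeps the same exact contour: F5 Gb5 F5 D5.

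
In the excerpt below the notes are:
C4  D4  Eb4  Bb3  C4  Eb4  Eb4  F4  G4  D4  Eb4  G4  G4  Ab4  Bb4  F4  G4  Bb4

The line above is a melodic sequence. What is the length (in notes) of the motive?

6

There are 18 notes; a 6-note unit gives 3 cells:
C4 D4 Eb4 Bb3 C4 Eb4 | Eb4 F4 G4 D4 Eb4 G4 | G4 Ab4 Bb4 F4 G4 Bb4
Every group is a transposition up a 3rd of the one before; no shorter unit works.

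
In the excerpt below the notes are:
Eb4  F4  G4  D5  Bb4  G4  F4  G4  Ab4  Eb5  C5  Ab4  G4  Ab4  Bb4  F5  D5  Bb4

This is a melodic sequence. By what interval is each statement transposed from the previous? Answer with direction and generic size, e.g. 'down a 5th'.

up a 2nd

Unit = 6 notes; the statements start on Eb4, F4, G4, moving up a 2nd each time.
From Eb4 to F4: up a 2nd.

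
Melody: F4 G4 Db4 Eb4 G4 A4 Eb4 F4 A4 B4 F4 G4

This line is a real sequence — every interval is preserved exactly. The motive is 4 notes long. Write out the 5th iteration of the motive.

Taking 4-note groups, the heads are F4, G4, A4: the pattern moves up a 2nd.
Carrying on: B4 → C#5.
So cell 5 is C#5 D#5 A4 B4.

C#5 D#5 A4 B4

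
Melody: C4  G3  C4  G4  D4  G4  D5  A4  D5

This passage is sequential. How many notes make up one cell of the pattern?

There are 9 notes; a 3-note unit gives 3 cells:
C4 G3 C4 | G4 D4 G4 | D5 A4 D5
Every group is a transposition up a 5th of the one before; no shorter unit works.

3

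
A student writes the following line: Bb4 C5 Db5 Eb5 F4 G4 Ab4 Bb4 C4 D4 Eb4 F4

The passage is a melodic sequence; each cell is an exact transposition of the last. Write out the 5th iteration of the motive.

Taking 4-note groups, the heads are Bb4, F4, C4: the pattern moves down a 4th.
Continuing the starts: G3 → D3.
From D3 the exact shape gives D3 E3 F3 G3.

D3 E3 F3 G3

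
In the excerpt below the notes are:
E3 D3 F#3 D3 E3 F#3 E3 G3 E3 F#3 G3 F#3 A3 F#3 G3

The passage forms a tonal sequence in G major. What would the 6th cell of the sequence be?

C4 B3 D4 B3 C4

The 5-note cells begin on E3, F#3, G3 — each up a 2nd from the last.
Extending up a 2nd: A3 → B3 → C4.
So cell 6 is C4 B3 D4 B3 C4.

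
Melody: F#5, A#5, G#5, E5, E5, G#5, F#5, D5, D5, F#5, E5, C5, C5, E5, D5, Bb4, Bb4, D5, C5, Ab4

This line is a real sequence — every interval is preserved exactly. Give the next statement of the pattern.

Ab4 C5 Bb4 Gb4

The 4-note cells begin on F#5, E5, D5, C5, Bb4 — each down a 2nd from the last.
So cell 6 is Ab4 C5 Bb4 Gb4.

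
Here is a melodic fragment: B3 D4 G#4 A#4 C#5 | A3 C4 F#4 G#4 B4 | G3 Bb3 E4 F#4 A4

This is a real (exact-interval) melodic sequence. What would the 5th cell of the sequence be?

The 5-note cells begin on B3, A3, G3 — each down a 2nd from the last.
Carrying on: F3 → Eb3.
So cell 5 is Eb3 Gb3 C4 D4 F4.

Eb3 Gb3 C4 D4 F4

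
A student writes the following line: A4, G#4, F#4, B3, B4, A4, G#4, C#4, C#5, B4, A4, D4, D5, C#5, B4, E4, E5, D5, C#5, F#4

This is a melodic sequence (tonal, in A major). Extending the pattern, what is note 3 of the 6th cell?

D5

With 4-note cells, note 3 of each statement runs F#4, G#4, A4, B4, C#5.
One more up a 2nd gives D5.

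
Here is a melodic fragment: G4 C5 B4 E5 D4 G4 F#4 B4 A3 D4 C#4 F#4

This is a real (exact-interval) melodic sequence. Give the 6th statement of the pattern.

Unit = 4 notes; the statements start on G4, D4, A3, moving down a 4th each time.
Carrying on: E3 → B2 → F#2.
Statement 6 starts on F#2 and keeps the same exact contour: F#2 B2 A#2 D#3.

F#2 B2 A#2 D#3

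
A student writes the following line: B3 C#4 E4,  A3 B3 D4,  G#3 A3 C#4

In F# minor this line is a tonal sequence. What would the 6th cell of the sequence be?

D3 E3 G#3

Taking 3-note groups, the heads are B3, A3, G#3: the pattern moves down a 2nd.
Carrying on: F#3 → E3 → D3.
Statement 6 starts on D3 and keeps the same diatonic contour: D3 E3 G#3.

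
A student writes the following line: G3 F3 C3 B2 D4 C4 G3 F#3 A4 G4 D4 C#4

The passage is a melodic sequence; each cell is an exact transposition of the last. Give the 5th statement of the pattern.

Taking 4-note groups, the heads are G3, D4, A4: the pattern moves up a 5th.
Carrying on: E5 → B5.
So cell 5 is B5 A5 E5 D#5.

B5 A5 E5 D#5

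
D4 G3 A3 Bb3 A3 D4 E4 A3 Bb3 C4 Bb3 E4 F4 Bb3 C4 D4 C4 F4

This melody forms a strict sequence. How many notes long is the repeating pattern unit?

There are 18 notes; a 6-note unit gives 3 cells:
D4 G3 A3 Bb3 A3 D4 | E4 A3 Bb3 C4 Bb3 E4 | F4 Bb3 C4 D4 C4 F4
That's a consistent up a 2nd shift per cell, and no other grouping gives one.

6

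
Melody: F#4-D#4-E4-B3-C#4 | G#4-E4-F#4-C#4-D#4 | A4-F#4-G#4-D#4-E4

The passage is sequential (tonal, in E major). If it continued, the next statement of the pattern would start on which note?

With a 5-note motive the entries are F#4, G#4, A4, each up a 2nd from the previous.
One more step up a 2nd gives B4.

B4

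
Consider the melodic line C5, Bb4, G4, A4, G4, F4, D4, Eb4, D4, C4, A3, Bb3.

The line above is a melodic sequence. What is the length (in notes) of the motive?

4

Try groups of 4 (3 cells in 12 notes):
C5 Bb4 G4 A4 | G4 F4 D4 Eb4 | D4 C4 A3 Bb3
That's a consistent down a 4th shift per cell, and no other grouping gives one.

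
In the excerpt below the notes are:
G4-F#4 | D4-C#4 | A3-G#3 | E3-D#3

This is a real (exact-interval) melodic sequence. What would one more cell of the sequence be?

B2 A#2

Taking 2-note groups, the heads are G4, D4, A3, E3: the pattern moves down a 4th.
Statement 5 starts on B2 and keeps the same exact contour: B2 A#2.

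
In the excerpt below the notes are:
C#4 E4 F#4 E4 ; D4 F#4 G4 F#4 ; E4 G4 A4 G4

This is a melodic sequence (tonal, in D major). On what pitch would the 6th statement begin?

The 4-note cells begin on C#4, D4, E4 — each up a 2nd from the last.
Extending the heads up a 2nd: F#4 → G4 → A4.

A4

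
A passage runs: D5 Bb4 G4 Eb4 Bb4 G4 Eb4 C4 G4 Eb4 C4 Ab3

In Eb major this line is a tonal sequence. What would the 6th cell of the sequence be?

With a 4-note motive the entries are D5, Bb4, G4, each down a 3rd from the previous.
Carrying on: Eb4 → C4 → Ab3.
Statement 6 starts on Ab3 and keeps the same diatonic contour: Ab3 F3 D3 Bb2.

Ab3 F3 D3 Bb2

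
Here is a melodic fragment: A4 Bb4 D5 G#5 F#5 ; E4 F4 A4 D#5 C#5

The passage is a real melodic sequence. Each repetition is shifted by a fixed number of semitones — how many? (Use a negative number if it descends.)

-5

With a 5-note motive the entries are A4, E4, each down a 4th from the previous.
A4 to E4 spans -5 semitones.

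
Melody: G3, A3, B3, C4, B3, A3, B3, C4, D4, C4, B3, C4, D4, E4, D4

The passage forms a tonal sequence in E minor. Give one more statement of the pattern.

C4 D4 E4 F#4 E4

Taking 5-note groups, the heads are G3, A3, B3: the pattern moves up a 2nd.
So cell 4 is C4 D4 E4 F#4 E4.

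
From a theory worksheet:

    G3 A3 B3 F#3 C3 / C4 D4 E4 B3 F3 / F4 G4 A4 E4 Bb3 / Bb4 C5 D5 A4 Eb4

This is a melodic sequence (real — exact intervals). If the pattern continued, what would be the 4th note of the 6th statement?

G5

The unit is 5 notes. Position-4 pitches of the 4 shown cells: F#3, B3, E4, A4.
Each moves up a 4th. Continuing: D5 → G5.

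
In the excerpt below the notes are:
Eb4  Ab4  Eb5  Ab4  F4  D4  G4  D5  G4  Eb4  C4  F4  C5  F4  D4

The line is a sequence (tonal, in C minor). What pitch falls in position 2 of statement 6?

C4

Grouping in 5s, the 2nd note of each cell is Ab4, G4, F4.
Each moves down a 2nd. Continuing: Eb4 → D4 → C4.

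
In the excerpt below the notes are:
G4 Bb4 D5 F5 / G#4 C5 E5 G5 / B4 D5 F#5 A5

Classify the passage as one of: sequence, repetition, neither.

Note 1 of cell 2 is G#4; if this were a sequence it would be A4. No unit length gives a consistent transposition pattern.

neither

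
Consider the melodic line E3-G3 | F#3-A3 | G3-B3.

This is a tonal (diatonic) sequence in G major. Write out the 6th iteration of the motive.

Taking 2-note groups, the heads are E3, F#3, G3: the pattern moves up a 2nd.
Extending up a 2nd: A3 → B3 → C4.
Statement 6 starts on C4 and keeps the same diatonic contour: C4 E4.

C4 E4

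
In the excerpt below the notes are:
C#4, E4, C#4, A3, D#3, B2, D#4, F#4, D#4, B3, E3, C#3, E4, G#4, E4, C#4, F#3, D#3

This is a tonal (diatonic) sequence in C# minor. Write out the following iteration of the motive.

F#4 A4 F#4 D#4 G#3 E3

Taking 6-note groups, the heads are C#4, D#4, E4: the pattern moves up a 2nd.
From F#4 the diatonic shape gives F#4 A4 F#4 D#4 G#3 E3.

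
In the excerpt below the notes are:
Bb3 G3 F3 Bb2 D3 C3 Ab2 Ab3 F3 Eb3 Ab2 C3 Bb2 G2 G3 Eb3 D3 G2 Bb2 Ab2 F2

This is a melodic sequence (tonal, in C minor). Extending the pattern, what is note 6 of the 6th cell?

Eb2

The unit is 7 notes. Position-6 pitches of the 3 shown cells: C3, Bb2, Ab2.
Extending down a 2nd: G2 → F2 → Eb2.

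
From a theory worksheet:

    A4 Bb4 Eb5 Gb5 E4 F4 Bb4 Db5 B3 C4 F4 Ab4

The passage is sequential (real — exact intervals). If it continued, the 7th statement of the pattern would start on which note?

With a 4-note motive the entries are A4, E4, B3, each down a 4th from the previous.
Continuing: F#3 → C#3 → G#2 → D#2. Statement 7 starts on D#2.

D#2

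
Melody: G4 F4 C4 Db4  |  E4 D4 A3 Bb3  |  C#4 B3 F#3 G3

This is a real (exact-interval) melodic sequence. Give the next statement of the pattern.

With a 4-note motive the entries are G4, E4, C#4, each down a 3rd from the previous.
So cell 4 is A#3 G#3 D#3 E3.

A#3 G#3 D#3 E3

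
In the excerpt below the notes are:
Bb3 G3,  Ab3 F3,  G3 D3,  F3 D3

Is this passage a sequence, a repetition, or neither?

neither

Note 2 of cell 3 is D3; if this were a sequence it would be Eb3. No unit length gives a consistent transposition pattern.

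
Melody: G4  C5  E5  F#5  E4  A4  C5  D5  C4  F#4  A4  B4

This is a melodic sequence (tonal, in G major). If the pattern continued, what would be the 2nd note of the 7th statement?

E3

The unit is 4 notes. Position-2 pitches of the 3 shown cells: C5, A4, F#4.
Extending down a 3rd: D4 → B3 → G3 → E3.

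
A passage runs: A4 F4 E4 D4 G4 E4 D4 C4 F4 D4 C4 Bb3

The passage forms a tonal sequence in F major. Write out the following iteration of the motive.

Unit = 4 notes; the statements start on A4, G4, F4, moving down a 2nd each time.
Statement 4 starts on E4 and keeps the same diatonic contour: E4 C4 Bb3 A3.

E4 C4 Bb3 A3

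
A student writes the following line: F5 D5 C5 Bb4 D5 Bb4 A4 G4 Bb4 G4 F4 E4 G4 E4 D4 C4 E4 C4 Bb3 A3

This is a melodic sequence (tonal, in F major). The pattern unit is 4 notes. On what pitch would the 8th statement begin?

F3

The 4-note cells begin on F5, D5, Bb4, G4, E4 — each down a 3rd from the last.
Extending the heads down a 3rd: C4 → A3 → F3.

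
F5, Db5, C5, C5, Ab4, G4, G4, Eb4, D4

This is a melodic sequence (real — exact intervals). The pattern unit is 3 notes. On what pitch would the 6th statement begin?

With a 3-note motive the entries are F5, C5, G4, each down a 4th from the previous.
Continuing: D4 → A3 → E3. Statement 6 starts on E3.

E3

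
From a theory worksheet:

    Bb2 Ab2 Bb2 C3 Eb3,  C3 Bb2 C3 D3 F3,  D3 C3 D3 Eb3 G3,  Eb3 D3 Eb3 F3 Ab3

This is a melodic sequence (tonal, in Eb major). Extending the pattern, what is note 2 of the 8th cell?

Ab3

Grouping in 5s, the 2nd note of each cell is Ab2, Bb2, C3, D3.
Each moves up a 2nd. Continuing: Eb3 → F3 → G3 → Ab3.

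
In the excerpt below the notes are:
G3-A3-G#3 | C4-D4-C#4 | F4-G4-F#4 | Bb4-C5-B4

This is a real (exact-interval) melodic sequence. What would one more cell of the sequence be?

Eb5 F5 E5

With a 3-note motive the entries are G3, C4, F4, Bb4, each up a 4th from the previous.
So cell 5 is Eb5 F5 E5.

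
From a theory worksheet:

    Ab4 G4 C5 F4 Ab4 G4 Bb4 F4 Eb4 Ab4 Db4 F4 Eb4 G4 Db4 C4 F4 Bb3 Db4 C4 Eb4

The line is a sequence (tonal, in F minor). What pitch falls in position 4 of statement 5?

The unit is 7 notes. Position-4 pitches of the 3 shown cells: F4, Db4, Bb3.
Each moves down a 3rd. Continuing: G3 → Eb3.

Eb3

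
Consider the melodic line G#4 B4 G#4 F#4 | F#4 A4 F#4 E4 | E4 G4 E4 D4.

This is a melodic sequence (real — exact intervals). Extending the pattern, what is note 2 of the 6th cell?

Grouping in 4s, the 2nd note of each cell is B4, A4, G4.
Extending down a 2nd: F4 → Eb4 → Db4.

Db4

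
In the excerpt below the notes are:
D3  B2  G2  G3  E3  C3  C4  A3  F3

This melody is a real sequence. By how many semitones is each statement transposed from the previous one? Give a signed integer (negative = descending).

5

Unit = 3 notes; the statements start on D3, G3, C4, moving up a 4th each time.
Counting half-steps from D3 to G3: 5.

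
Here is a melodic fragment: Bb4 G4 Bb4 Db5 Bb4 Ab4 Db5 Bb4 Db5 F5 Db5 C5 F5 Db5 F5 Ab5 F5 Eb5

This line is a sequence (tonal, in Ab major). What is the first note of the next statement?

With a 6-note motive the entries are Bb4, Db5, F5, each up a 3rd from the previous.
The next head, up a 3rd from F5, is Ab5.

Ab5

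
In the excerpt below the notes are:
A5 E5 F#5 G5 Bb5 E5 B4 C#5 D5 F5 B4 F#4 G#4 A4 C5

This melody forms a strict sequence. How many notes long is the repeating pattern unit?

Try groups of 5 (3 cells in 15 notes):
A5 E5 F#5 G5 Bb5 | E5 B4 C#5 D5 F5 | B4 F#4 G#4 A4 C5
Each cell is the previous one down a 4th — so the unit is 5 notes.

5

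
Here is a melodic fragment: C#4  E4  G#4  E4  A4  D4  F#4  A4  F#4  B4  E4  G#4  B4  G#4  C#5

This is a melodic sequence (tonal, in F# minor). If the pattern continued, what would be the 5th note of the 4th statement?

Grouping in 5s, the 5th note of each cell is A4, B4, C#5.
Each moves up a 2nd; the next is D5.

D5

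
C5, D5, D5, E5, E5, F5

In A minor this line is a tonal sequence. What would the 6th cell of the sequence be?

With a 2-note motive the entries are C5, D5, E5, each up a 2nd from the previous.
Extending up a 2nd: F5 → G5 → A5.
Statement 6 starts on A5 and keeps the same diatonic contour: A5 B5.

A5 B5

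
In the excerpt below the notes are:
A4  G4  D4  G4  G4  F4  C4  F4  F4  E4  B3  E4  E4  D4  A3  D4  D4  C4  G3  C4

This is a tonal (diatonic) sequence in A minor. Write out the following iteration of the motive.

C4 B3 F3 B3

Taking 4-note groups, the heads are A4, G4, F4, E4, D4: the pattern moves down a 2nd.
Statement 6 starts on C4 and keeps the same diatonic contour: C4 B3 F3 B3.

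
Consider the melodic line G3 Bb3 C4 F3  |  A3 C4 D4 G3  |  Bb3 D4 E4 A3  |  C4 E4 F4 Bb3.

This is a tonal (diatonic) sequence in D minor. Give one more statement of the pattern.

D4 F4 G4 C4

The 4-note cells begin on G3, A3, Bb3, C4 — each up a 2nd from the last.
So cell 5 is D4 F4 G4 C4.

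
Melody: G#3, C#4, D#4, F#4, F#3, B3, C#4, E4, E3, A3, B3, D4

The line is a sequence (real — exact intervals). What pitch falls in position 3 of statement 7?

Eb3

With 4-note cells, note 3 of each statement runs D#4, C#4, B3.
Extending down a 2nd: A3 → G3 → F3 → Eb3.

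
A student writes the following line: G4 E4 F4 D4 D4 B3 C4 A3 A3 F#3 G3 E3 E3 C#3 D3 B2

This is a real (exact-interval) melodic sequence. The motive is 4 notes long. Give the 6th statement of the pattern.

F#2 D#2 E2 C#2

Unit = 4 notes; the statements start on G4, D4, A3, E3, moving down a 4th each time.
Continuing the starts: B2 → F#2.
So cell 6 is F#2 D#2 E2 C#2.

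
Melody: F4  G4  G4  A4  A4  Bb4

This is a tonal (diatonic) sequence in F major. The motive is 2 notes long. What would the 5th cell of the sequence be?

Unit = 2 notes; the statements start on F4, G4, A4, moving up a 2nd each time.
Continuing the starts: Bb4 → C5.
Statement 5 starts on C5 and keeps the same diatonic contour: C5 D5.

C5 D5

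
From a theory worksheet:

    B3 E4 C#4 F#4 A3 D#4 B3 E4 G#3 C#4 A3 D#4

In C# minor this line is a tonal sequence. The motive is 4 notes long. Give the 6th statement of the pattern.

Taking 4-note groups, the heads are B3, A3, G#3: the pattern moves down a 2nd.
Extending down a 2nd: F#3 → E3 → D#3.
From D#3 the diatonic shape gives D#3 G#3 E3 A3.

D#3 G#3 E3 A3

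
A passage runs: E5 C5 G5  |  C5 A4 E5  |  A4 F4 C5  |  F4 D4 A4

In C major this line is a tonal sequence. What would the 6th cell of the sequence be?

Taking 3-note groups, the heads are E5, C5, A4, F4: the pattern moves down a 3rd.
Carrying on: D4 → B3.
Statement 6 starts on B3 and keeps the same diatonic contour: B3 G3 D4.

B3 G3 D4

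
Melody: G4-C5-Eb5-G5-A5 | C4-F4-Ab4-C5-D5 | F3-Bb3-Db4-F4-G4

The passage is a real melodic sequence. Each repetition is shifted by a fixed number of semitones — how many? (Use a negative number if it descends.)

Taking 5-note groups, the heads are G4, C4, F3: the pattern moves down a 5th.
G4→C4 is 60 − 67 = -7 semitones.

-7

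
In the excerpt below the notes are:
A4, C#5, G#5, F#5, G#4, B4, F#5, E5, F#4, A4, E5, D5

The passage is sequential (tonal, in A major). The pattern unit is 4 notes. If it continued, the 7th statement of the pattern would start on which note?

B3

Taking 4-note groups, the heads are A4, G#4, F#4: the pattern moves down a 2nd.
Continuing: E4 → D4 → C#4 → B3. Statement 7 starts on B3.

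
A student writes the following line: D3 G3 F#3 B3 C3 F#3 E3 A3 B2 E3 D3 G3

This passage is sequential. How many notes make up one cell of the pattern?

Try groups of 4 (3 cells in 12 notes):
D3 G3 F#3 B3 | C3 F#3 E3 A3 | B2 E3 D3 G3
Each cell is the previous one down a 2nd — so the unit is 4 notes.

4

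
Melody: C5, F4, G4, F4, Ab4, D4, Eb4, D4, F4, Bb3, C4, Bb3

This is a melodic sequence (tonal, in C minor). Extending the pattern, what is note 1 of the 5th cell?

Bb3

Grouping in 4s, the 1st note of each cell is C5, Ab4, F4.
Each moves down a 3rd. Continuing: D4 → Bb3.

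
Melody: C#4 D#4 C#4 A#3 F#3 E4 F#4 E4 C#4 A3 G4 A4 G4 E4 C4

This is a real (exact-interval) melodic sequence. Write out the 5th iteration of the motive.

Db5 Eb5 Db5 Bb4 Gb4

Unit = 5 notes; the statements start on C#4, E4, G4, moving up a 3rd each time.
Carrying on: Bb4 → Db5.
From Db5 the exact shape gives Db5 Eb5 Db5 Bb4 Gb4.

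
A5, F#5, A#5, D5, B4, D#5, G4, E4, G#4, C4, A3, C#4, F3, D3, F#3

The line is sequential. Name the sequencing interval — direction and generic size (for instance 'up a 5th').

down a 5th

Unit = 3 notes; the statements start on A5, D5, G4, C4, F3, moving down a 5th each time.
From A5 to D5: down a 5th.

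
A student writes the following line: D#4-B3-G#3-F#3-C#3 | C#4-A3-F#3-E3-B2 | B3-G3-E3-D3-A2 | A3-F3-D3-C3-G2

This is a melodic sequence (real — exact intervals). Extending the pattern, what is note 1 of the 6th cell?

F3

Grouping in 5s, the 1st note of each cell is D#4, C#4, B3, A3.
Carrying that down a 2nd forward: G3 → F3.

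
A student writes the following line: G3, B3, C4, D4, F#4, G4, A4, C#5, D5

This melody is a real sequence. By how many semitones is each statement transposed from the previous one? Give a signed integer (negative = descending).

Taking 3-note groups, the heads are G3, D4, A4: the pattern moves up a 5th.
Counting half-steps from G3 to D4: 7.

7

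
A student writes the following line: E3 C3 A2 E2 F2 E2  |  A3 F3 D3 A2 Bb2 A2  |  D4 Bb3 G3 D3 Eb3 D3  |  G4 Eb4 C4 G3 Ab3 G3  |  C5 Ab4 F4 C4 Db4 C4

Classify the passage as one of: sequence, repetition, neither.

Each 6-note cell is the previous one transposed up a 4th.

sequence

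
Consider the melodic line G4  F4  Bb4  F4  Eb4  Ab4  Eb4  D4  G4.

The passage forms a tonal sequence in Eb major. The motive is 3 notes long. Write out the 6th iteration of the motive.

With a 3-note motive the entries are G4, F4, Eb4, each down a 2nd from the previous.
Continuing the starts: D4 → C4 → Bb3.
From Bb3 the diatonic shape gives Bb3 Ab3 D4.

Bb3 Ab3 D4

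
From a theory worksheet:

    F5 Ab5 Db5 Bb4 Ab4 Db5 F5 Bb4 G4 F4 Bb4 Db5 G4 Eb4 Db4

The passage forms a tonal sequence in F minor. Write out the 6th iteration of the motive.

Unit = 5 notes; the statements start on F5, Db5, Bb4, moving down a 3rd each time.
Extending down a 3rd: G4 → Eb4 → C4.
Statement 6 starts on C4 and keeps the same diatonic contour: C4 Eb4 Ab3 F3 Eb3.

C4 Eb4 Ab3 F3 Eb3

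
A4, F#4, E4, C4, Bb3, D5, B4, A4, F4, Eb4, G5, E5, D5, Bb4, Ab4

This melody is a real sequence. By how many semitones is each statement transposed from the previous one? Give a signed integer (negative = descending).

Unit = 5 notes; the statements start on A4, D5, G5, moving up a 4th each time.
Counting half-steps from A4 to D5: 5.

5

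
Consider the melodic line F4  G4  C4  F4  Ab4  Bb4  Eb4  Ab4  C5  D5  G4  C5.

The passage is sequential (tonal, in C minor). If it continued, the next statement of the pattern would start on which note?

Unit = 4 notes; the statements start on F4, Ab4, C5, moving up a 3rd each time.
The next head, up a 3rd from C5, is Eb5.

Eb5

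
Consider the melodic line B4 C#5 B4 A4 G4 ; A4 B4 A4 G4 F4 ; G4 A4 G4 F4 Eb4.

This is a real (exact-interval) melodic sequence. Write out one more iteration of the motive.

F4 G4 F4 Eb4 Db4

The 5-note cells begin on B4, A4, G4 — each down a 2nd from the last.
From F4 the exact shape gives F4 G4 F4 Eb4 Db4.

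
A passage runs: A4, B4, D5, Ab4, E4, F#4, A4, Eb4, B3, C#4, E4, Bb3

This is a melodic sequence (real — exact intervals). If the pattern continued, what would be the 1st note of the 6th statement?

G#2

With 4-note cells, note 1 of each statement runs A4, E4, B3.
Each moves down a 4th. Continuing: F#3 → C#3 → G#2.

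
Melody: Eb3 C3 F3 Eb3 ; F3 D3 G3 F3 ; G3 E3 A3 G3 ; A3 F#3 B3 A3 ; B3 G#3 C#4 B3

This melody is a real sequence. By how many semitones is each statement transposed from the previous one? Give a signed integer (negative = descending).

With a 4-note motive the entries are Eb3, F3, G3, A3, B3, each up a 2nd from the previous.
Eb3 to F3 spans +2 semitones.

2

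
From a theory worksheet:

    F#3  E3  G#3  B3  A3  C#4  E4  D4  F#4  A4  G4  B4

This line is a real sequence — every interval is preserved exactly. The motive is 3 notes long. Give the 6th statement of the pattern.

With a 3-note motive the entries are F#3, B3, E4, A4, each up a 4th from the previous.
Carrying on: D5 → G5.
So cell 6 is G5 F5 A5.

G5 F5 A5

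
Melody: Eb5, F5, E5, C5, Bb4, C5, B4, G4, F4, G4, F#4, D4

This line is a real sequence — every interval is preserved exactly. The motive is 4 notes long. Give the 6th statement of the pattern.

Unit = 4 notes; the statements start on Eb5, Bb4, F4, moving down a 4th each time.
Extending down a 4th: C4 → G3 → D3.
From D3 the exact shape gives D3 E3 D#3 B2.

D3 E3 D#3 B2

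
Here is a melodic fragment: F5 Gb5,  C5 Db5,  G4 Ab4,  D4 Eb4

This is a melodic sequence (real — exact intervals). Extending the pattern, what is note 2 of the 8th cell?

G2

Grouping in 2s, the 2nd note of each cell is Gb5, Db5, Ab4, Eb4.
Extending down a 4th: Bb3 → F3 → C3 → G2.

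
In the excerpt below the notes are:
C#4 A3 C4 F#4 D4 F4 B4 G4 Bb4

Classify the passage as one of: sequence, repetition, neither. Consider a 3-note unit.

Each 3-note cell is the previous one transposed up a 4th.

sequence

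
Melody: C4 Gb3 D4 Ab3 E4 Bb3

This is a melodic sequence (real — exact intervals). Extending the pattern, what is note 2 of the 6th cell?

E4

Grouping in 2s, the 2nd note of each cell is Gb3, Ab3, Bb3.
Extending up a 2nd: C4 → D4 → E4.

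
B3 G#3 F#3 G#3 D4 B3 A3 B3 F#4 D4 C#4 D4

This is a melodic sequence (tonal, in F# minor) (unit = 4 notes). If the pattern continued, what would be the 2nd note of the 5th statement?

A4

With 4-note cells, note 2 of each statement runs G#3, B3, D4.
Carrying that up a 3rd forward: F#4 → A4.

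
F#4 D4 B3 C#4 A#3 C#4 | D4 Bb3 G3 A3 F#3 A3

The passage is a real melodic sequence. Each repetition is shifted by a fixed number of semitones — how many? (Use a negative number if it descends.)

-4

With a 6-note motive the entries are F#4, D4, each down a 3rd from the previous.
F#4 to D4 spans -4 semitones.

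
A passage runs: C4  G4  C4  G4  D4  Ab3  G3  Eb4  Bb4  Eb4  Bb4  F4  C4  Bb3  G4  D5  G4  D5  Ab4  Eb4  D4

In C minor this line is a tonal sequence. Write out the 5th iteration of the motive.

D5 Ab5 D5 Ab5 Eb5 Bb4 Ab4

Taking 7-note groups, the heads are C4, Eb4, G4: the pattern moves up a 3rd.
Extending up a 3rd: Bb4 → D5.
Statement 5 starts on D5 and keeps the same diatonic contour: D5 Ab5 D5 Ab5 Eb5 Bb4 Ab4.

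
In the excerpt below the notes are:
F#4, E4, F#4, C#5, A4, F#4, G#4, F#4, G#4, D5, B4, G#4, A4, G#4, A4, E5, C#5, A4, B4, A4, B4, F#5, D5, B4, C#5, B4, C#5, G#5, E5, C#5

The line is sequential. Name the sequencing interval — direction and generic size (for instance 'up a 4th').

up a 2nd

The 6-note cells begin on F#4, G#4, A4, B4, C#5 — each up a 2nd from the last.
F#4 to G#4 is up a 2nd.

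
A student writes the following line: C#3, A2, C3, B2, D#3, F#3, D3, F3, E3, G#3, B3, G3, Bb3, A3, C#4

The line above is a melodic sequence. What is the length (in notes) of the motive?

5

Try groups of 5 (3 cells in 15 notes):
C#3 A2 C3 B2 D#3 | F#3 D3 F3 E3 G#3 | B3 G3 Bb3 A3 C#4
That's a consistent up a 4th shift per cell, and no other grouping gives one.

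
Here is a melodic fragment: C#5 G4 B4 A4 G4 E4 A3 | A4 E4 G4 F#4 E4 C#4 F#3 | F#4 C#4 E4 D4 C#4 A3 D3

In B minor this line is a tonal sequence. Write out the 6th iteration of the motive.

Taking 7-note groups, the heads are C#5, A4, F#4: the pattern moves down a 3rd.
Carrying on: D4 → B3 → G3.
From G3 the diatonic shape gives G3 D3 F#3 E3 D3 B2 E2.

G3 D3 F#3 E3 D3 B2 E2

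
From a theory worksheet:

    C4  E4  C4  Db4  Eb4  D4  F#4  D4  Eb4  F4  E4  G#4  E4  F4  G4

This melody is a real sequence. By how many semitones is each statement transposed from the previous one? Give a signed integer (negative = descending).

With a 5-note motive the entries are C4, D4, E4, each up a 2nd from the previous.
C4→D4 is 62 − 60 = 2 semitones.

2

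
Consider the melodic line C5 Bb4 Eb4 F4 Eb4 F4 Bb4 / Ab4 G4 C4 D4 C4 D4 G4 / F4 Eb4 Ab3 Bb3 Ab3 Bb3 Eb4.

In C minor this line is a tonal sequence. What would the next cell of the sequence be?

With a 7-note motive the entries are C5, Ab4, F4, each down a 3rd from the previous.
Statement 4 starts on D4 and keeps the same diatonic contour: D4 C4 F3 G3 F3 G3 C4.

D4 C4 F3 G3 F3 G3 C4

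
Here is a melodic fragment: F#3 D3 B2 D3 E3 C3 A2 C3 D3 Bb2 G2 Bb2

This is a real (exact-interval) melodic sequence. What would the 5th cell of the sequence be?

The 4-note cells begin on F#3, E3, D3 — each down a 2nd from the last.
Continuing the starts: C3 → Bb2.
So cell 5 is Bb2 Gb2 Eb2 Gb2.

Bb2 Gb2 Eb2 Gb2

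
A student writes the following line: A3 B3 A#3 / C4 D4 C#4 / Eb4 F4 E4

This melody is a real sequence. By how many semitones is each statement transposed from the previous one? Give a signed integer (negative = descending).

3

The 3-note cells begin on A3, C4, Eb4 — each up a 3rd from the last.
A3 to C4 spans +3 semitones.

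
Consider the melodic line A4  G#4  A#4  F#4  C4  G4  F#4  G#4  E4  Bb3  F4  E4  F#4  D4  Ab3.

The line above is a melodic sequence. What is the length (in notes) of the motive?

There are 15 notes; a 5-note unit gives 3 cells:
A4 G#4 A#4 F#4 C4 | G4 F#4 G#4 E4 Bb3 | F4 E4 F#4 D4 Ab3
Each cell is the previous one down a 2nd — so the unit is 5 notes.

5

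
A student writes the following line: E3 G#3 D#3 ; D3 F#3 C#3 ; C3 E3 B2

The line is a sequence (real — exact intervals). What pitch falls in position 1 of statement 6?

Gb2

Grouping in 3s, the 1st note of each cell is E3, D3, C3.
Each moves down a 2nd. Continuing: Bb2 → Ab2 → Gb2.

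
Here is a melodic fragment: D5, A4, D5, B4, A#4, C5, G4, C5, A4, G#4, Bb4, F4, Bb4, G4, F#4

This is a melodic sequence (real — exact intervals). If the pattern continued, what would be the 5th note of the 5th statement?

D4

The unit is 5 notes. Position-5 pitches of the 3 shown cells: A#4, G#4, F#4.
Carrying that down a 2nd forward: E4 → D4.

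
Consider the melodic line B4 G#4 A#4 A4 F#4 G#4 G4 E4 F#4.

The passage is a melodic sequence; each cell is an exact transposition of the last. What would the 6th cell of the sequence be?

Unit = 3 notes; the statements start on B4, A4, G4, moving down a 2nd each time.
Continuing the starts: F4 → Eb4 → Db4.
Statement 6 starts on Db4 and keeps the same exact contour: Db4 Bb3 C4.

Db4 Bb3 C4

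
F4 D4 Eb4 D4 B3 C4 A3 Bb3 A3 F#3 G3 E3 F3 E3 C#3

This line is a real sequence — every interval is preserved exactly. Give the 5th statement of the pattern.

A2 F#2 G2 F#2 D#2

Taking 5-note groups, the heads are F4, C4, G3: the pattern moves down a 4th.
Extending down a 4th: D3 → A2.
Statement 5 starts on A2 and keeps the same exact contour: A2 F#2 G2 F#2 D#2.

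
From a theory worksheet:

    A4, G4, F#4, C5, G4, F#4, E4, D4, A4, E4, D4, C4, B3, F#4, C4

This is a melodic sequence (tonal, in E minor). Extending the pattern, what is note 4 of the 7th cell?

E3

With 5-note cells, note 4 of each statement runs C5, A4, F#4.
Carrying that down a 3rd forward: D4 → B3 → G3 → E3.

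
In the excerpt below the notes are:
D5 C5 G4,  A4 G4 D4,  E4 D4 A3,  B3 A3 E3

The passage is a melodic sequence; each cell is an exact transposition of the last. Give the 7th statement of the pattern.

G#2 F#2 C#2

With a 3-note motive the entries are D5, A4, E4, B3, each down a 4th from the previous.
Carrying on: F#3 → C#3 → G#2.
From G#2 the exact shape gives G#2 F#2 C#2.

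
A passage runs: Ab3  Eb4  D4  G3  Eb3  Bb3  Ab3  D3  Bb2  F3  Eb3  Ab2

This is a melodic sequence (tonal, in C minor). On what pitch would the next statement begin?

F2

The 4-note cells begin on Ab3, Eb3, Bb2 — each down a 4th from the last.
One more step down a 4th gives F2.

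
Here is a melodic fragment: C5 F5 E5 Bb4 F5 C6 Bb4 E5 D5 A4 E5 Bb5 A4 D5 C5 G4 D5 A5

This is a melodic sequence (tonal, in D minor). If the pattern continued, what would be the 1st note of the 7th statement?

The unit is 6 notes. Position-1 pitches of the 3 shown cells: C5, Bb4, A4.
Extending down a 2nd: G4 → F4 → E4 → D4.

D4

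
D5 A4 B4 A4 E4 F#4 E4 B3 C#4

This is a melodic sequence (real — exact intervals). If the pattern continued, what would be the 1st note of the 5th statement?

With 3-note cells, note 1 of each statement runs D5, A4, E4.
Extending down a 4th: B3 → F#3.

F#3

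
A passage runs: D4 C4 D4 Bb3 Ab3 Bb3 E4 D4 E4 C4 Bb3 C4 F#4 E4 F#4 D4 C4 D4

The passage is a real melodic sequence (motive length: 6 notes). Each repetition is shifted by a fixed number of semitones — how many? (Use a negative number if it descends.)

2

With a 6-note motive the entries are D4, E4, F#4, each up a 2nd from the previous.
D4→E4 is 64 − 62 = 2 semitones.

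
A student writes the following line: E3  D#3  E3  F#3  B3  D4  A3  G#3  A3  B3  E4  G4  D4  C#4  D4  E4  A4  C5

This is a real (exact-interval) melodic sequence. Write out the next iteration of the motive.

G4 F#4 G4 A4 D5 F5

Taking 6-note groups, the heads are E3, A3, D4: the pattern moves up a 4th.
From G4 the exact shape gives G4 F#4 G4 A4 D5 F5.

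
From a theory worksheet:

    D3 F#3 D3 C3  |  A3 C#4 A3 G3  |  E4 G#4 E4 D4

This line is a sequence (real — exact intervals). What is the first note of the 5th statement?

F#5

Taking 4-note groups, the heads are D3, A3, E4: the pattern moves up a 5th.
Extending the heads up a 5th: B4 → F#5.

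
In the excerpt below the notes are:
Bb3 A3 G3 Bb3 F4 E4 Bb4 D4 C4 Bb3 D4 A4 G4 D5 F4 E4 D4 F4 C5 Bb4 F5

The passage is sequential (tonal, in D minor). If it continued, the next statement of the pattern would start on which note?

The 7-note cells begin on Bb3, D4, F4 — each up a 3rd from the last.
The next head, up a 3rd from F4, is A4.

A4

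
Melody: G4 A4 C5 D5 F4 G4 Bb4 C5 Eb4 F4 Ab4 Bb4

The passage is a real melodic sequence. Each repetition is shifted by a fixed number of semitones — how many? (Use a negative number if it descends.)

Unit = 4 notes; the statements start on G4, F4, Eb4, moving down a 2nd each time.
G4→F4 is 65 − 67 = -2 semitones.

-2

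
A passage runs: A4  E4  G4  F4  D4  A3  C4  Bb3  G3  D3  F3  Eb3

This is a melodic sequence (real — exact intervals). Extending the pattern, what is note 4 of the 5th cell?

Db2

With 4-note cells, note 4 of each statement runs F4, Bb3, Eb3.
Each moves down a 5th. Continuing: Ab2 → Db2.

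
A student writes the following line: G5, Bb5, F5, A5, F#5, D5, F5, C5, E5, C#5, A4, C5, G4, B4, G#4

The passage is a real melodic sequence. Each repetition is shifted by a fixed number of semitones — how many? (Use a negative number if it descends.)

Taking 5-note groups, the heads are G5, D5, A4: the pattern moves down a 4th.
G5→D5 is 74 − 79 = -5 semitones.

-5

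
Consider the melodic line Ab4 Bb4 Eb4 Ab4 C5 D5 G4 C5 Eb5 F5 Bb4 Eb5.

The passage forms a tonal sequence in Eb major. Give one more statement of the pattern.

G5 Ab5 D5 G5

Unit = 4 notes; the statements start on Ab4, C5, Eb5, moving up a 3rd each time.
So cell 4 is G5 Ab5 D5 G5.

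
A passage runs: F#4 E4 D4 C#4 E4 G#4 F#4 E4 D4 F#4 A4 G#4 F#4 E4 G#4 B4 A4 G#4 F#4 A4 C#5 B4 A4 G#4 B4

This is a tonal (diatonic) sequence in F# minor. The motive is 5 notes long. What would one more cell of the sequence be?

D5 C#5 B4 A4 C#5

Taking 5-note groups, the heads are F#4, G#4, A4, B4, C#5: the pattern moves up a 2nd.
Statement 6 starts on D5 and keeps the same diatonic contour: D5 C#5 B4 A4 C#5.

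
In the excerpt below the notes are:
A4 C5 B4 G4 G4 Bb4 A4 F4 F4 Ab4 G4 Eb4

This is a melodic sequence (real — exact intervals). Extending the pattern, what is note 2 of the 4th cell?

Gb4

With 4-note cells, note 2 of each statement runs C5, Bb4, Ab4.
From Ab4, down a 2nd gives Gb4.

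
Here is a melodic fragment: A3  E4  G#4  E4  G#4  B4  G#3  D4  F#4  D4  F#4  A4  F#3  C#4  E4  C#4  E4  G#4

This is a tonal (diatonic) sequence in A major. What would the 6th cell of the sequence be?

Unit = 6 notes; the statements start on A3, G#3, F#3, moving down a 2nd each time.
Extending down a 2nd: E3 → D3 → C#3.
So cell 6 is C#3 G#3 B3 G#3 B3 D4.

C#3 G#3 B3 G#3 B3 D4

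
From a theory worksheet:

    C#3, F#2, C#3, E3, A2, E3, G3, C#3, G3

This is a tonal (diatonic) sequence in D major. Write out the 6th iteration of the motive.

F#4 B3 F#4

The 3-note cells begin on C#3, E3, G3 — each up a 3rd from the last.
Extending up a 3rd: B3 → D4 → F#4.
So cell 6 is F#4 B3 F#4.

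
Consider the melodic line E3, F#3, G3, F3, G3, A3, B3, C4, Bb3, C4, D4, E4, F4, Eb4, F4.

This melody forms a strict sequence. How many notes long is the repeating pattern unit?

5

Try groups of 5 (3 cells in 15 notes):
E3 F#3 G3 F3 G3 | A3 B3 C4 Bb3 C4 | D4 E4 F4 Eb4 F4
Every group is a transposition up a 4th of the one before; no shorter unit works.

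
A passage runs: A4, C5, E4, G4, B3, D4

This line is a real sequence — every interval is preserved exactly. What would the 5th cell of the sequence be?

Taking 2-note groups, the heads are A4, E4, B3: the pattern moves down a 4th.
Continuing the starts: F#3 → C#3.
From C#3 the exact shape gives C#3 E3.

C#3 E3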